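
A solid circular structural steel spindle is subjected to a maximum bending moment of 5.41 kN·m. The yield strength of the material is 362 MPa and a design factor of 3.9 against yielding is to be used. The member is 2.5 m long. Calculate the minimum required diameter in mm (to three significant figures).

d = 84.0 mm

σ_allow = 362/3.9 = 92.82 MPa.
For a solid circular section σ = 32M/(πd³), so d³ = 32M/(π σ_allow) = 32×5410000/(π×92.82) = 593700 mm³.
d = 84.05 mm.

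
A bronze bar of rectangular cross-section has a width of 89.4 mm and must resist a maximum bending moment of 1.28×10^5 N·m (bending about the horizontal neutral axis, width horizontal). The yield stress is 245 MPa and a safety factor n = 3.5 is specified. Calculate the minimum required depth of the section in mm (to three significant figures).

h = 350 mm

σ_allow = 245/3.5 = 70.00 MPa.
For a rectangular section σ = 6M/(bh²), so h² = 6M/(b σ_allow) = 6×1.2800×10^8/(89.4×70.00) = 122700 mm².
h = 350.3 mm.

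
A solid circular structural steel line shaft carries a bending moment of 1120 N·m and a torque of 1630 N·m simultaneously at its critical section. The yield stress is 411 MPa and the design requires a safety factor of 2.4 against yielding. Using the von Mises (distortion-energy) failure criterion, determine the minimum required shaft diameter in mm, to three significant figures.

σ_allow = σ_y/n = 411/2.4 = 171.2 MPa.
For a solid shaft σ_b = 32M/(πd³) and τ = 16T/(πd³), so the von Mises stress is σ' = (16/πd³)·√(4M²+3T²).
√(4M²+3T²) = √(4×(1.120×10^6)² + 3×(1.630×10^6)²) = 3.604×10^6 N·mm.
d³ = 16×3.604×10^6/(π×171.2) = 107200 mm³.
d = 47.50 mm.

d = 47.5 mm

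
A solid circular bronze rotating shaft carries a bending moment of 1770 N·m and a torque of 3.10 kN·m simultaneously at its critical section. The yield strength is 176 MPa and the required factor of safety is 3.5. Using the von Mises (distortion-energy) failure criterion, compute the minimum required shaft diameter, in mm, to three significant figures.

d = 86.7 mm

σ_allow = σ_y/n = 176/3.5 = 50.29 MPa.
For a solid shaft σ_b = 32M/(πd³) and τ = 16T/(πd³), so the von Mises stress is σ' = (16/πd³)·√(4M²+3T²).
√(4M²+3T²) = √(4×(1.770×10^6)² + 3×(3.100×10^6)²) = 6.431×10^6 N·mm.
d³ = 16×6.431×10^6/(π×50.29) = 651400 mm³.
d = 86.68 mm.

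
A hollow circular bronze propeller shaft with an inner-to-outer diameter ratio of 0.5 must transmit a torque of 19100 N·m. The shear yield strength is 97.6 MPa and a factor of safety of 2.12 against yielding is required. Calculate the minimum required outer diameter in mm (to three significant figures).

d_o = 131 mm

τ_allow = 97.6/2.12 = 46.04 MPa.
For a hollow shaft τ = 16T/[πd_o³(1−k⁴)] with k = 0.5, so 1−k⁴ = 0.9375.
d_o³ = 16T/[π τ_allow (1−k⁴)] = 16×1.9100×10^7/(π×46.04×0.9375) = 2.254×10^6 mm³.
d_o = 131.1 mm.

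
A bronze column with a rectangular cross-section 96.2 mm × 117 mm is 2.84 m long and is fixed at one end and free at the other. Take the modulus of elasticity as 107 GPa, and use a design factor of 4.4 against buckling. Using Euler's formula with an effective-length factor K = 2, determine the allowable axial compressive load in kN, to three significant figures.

Buckling occurs about the weak axis: I_min = h·b³/12 = 117×96.2³/12 = 8.680×10^6 mm⁴ (b = 96.2 mm is the smaller dimension).
Effective length L_e = KL = 2×2.84 m = 5680 mm.
Euler critical load P_cr = π²EI/L_e² = π²×107000×8.680×10^6/5680² = 284100 N.
P_allow = P_cr/n = 284100/4.4 = 64570 N.

P_allow = 64.6 kN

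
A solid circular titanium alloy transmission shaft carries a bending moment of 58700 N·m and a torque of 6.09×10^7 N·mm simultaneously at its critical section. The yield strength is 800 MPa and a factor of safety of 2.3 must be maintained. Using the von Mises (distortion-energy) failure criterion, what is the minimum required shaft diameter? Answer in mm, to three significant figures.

σ_allow = σ_y/n = 800/2.3 = 347.8 MPa.
For a solid shaft σ_b = 32M/(πd³) and τ = 16T/(πd³), so the von Mises stress is σ' = (16/πd³)·√(4M²+3T²).
√(4M²+3T²) = √(4×(5.870×10^7)² + 3×(6.090×10^7)²) = 1.578×10^8 N·mm.
d³ = 16×1.578×10^8/(π×347.8) = 2.311×10^6 mm³.
d = 132.2 mm.

d = 132 mm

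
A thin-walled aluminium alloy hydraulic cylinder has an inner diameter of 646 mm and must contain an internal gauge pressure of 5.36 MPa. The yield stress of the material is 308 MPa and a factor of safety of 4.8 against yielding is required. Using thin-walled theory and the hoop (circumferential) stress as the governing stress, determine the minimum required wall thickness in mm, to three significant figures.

σ_allow = 308/4.8 = 64.17 MPa.
Hoop stress σ_h = pD/(2t), so t = pD/(2σ_allow) = 5.36×646/(2×64.17) = 26.98 mm.

t = 27.0 mm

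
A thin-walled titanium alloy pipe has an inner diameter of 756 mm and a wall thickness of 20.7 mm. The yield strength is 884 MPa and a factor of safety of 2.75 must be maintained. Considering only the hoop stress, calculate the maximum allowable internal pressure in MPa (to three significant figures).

p_allow = 17.6 MPa

σ_allow = 884/2.75 = 321.5 MPa.
σ_h = pD/(2t) → p_allow = 2σ_allow t/D = 2×321.5×20.7/756 = 17.60 MPa.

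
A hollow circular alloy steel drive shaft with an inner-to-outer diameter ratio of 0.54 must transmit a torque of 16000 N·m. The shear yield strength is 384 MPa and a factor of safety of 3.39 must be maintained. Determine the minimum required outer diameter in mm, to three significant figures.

τ_allow = 384/3.39 = 113.3 MPa.
For a hollow shaft τ = 16T/[πd_o³(1−k⁴)] with k = 0.54, so 1−k⁴ = 0.9150.
d_o³ = 16T/[π τ_allow (1−k⁴)] = 16×1.6000×10^7/(π×113.3×0.9150) = 786200 mm³.
d_o = 92.30 mm.

d_o = 92.3 mm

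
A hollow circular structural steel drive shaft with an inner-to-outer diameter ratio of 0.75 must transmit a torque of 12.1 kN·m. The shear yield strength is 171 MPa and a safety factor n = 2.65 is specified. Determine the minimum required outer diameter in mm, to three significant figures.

τ_allow = 171/2.65 = 64.53 MPa.
For a hollow shaft τ = 16T/[πd_o³(1−k⁴)] with k = 0.75, so 1−k⁴ = 0.6836.
d_o³ = 16T/[π τ_allow (1−k⁴)] = 16×1.2100×10^7/(π×64.53×0.6836) = 1.397×10^6 mm³.
d_o = 111.8 mm.

d_o = 112 mm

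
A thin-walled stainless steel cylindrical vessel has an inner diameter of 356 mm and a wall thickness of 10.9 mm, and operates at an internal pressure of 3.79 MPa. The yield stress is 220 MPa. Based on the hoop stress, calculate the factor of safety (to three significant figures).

σ_h = pD/(2t) = 3.79×356/(2×10.9) = 61.89 MPa.
n = 220/61.89 = 3.555.

n = 3.55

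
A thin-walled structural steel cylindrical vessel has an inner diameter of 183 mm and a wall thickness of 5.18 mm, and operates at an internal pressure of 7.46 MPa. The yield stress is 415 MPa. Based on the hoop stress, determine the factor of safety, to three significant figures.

σ_h = pD/(2t) = 7.46×183/(2×5.18) = 131.8 MPa.
n = 415/131.8 = 3.149.

n = 3.15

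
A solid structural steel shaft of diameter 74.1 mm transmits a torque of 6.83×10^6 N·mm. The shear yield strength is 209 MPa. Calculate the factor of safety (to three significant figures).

τ = 16T/(πd³) = 16×6830000/(π×74.1³) = 85.49 MPa.
n = τ_limit/τ = 209/85.49 = 2.445.

n = 2.44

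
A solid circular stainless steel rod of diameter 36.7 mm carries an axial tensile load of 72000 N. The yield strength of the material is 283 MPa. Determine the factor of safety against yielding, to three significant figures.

A = πd²/4 = 1058 mm².
σ = F/A = 72000/1058 = 68.06 MPa.
n = 283/68.06 = 4.158.

n = 4.16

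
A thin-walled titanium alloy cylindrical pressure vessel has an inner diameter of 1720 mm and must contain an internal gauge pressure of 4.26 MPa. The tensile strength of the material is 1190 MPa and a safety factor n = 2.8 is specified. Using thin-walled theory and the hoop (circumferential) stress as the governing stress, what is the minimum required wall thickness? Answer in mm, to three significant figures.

σ_allow = 1190/2.8 = 425.0 MPa.
Hoop stress σ_h = pD/(2t), so t = pD/(2σ_allow) = 4.26×1720/(2×425.0) = 8.620 mm.

t = 8.62 mm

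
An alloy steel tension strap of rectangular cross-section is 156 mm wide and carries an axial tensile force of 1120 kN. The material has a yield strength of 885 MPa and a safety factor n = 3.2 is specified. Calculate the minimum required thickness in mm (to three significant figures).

σ_allow = 885/3.2 = 276.6 MPa.
Required area A = F/σ_allow = 1120000/276.6 = 4050 mm².
t = A/w = 4050/156 = 25.96 mm.

t = 26.0 mm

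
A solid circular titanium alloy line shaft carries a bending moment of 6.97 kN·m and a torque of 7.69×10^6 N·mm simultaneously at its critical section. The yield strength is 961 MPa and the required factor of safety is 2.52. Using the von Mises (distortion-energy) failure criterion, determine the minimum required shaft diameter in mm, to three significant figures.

d = 63.6 mm

σ_allow = σ_y/n = 961/2.52 = 381.3 MPa.
For a solid shaft σ_b = 32M/(πd³) and τ = 16T/(πd³), so the von Mises stress is σ' = (16/πd³)·√(4M²+3T²).
√(4M²+3T²) = √(4×(6.970×10^6)² + 3×(7.690×10^6)²) = 1.928×10^7 N·mm.
d³ = 16×1.928×10^7/(π×381.3) = 257500 mm³.
d = 63.62 mm.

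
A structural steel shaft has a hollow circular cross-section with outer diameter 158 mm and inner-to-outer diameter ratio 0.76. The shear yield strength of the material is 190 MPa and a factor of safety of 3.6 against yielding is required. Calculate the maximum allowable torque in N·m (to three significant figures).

τ_allow = 190/3.6 = 52.78 MPa.
For a hollow shaft T_allow = τ_allow·πd_o³(1−k⁴)/16 with 1−k⁴ = 0.6664, so πd_o³(1−k⁴)/16 = 516100 mm³.
T_allow = 52.78×516100 = 2.724×10^7 N·mm = 27240 N·m.

T_allow = 27200 N·m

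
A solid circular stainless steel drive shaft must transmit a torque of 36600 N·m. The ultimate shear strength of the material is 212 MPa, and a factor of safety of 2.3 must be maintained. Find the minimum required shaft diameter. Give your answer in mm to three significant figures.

d = 126 mm

Allowable shear stress τ_allow = 212/2.3 = 92.17 MPa.
For a solid shaft τ = 16T/(πd³), so d³ = 16T/(π τ_allow) = 16×3.6600×10^7/(π×92.17) = 2.022×10^6 mm³.
d = (2.022×10^6)^(1/3) = 126.5 mm.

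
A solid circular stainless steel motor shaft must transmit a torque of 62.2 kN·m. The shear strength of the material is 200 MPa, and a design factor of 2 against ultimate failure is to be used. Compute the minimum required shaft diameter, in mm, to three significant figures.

d = 147 mm

Allowable shear stress τ_allow = 200/2 = 100.0 MPa.
For a solid shaft τ = 16T/(πd³), so d³ = 16T/(π τ_allow) = 16×6.2200×10^7/(π×100.0) = 3.168×10^6 mm³.
d = (3.168×10^6)^(1/3) = 146.9 mm.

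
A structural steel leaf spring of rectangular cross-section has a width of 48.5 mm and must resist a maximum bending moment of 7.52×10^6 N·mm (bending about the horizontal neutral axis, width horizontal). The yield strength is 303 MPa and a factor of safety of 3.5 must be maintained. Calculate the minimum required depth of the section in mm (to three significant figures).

h = 104 mm

σ_allow = 303/3.5 = 86.57 MPa.
For a rectangular section σ = 6M/(bh²), so h² = 6M/(b σ_allow) = 6×7520000/(48.5×86.57) = 10750 mm².
h = 103.7 mm.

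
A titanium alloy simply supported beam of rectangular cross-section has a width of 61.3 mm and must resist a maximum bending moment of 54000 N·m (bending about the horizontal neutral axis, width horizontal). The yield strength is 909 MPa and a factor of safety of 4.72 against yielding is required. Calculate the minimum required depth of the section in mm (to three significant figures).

σ_allow = 909/4.72 = 192.6 MPa.
For a rectangular section σ = 6M/(bh²), so h² = 6M/(b σ_allow) = 6×5.4000×10^7/(61.3×192.6) = 27440 mm².
h = 165.7 mm.

h = 166 mm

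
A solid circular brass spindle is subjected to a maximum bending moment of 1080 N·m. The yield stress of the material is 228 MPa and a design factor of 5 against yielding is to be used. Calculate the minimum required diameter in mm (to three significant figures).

d = 62.3 mm

σ_allow = 228/5 = 45.60 MPa.
For a solid circular section σ = 32M/(πd³), so d³ = 32M/(π σ_allow) = 32×1080000/(π×45.60) = 241200 mm³.
d = 62.25 mm.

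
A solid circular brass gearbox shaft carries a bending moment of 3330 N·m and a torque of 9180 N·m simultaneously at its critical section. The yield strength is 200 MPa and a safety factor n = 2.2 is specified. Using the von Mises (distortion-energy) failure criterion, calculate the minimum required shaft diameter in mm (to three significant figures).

σ_allow = σ_y/n = 200/2.2 = 90.91 MPa.
For a solid shaft σ_b = 32M/(πd³) and τ = 16T/(πd³), so the von Mises stress is σ' = (16/πd³)·√(4M²+3T²).
√(4M²+3T²) = √(4×(3.330×10^6)² + 3×(9.180×10^6)²) = 1.724×10^7 N·mm.
d³ = 16×1.724×10^7/(π×90.91) = 965800 mm³.
d = 98.85 mm.

d = 98.8 mm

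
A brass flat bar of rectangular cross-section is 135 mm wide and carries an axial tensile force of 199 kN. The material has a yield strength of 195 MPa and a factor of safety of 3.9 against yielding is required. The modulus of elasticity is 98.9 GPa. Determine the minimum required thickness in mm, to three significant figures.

t = 29.5 mm

σ_allow = 195/3.9 = 50.00 MPa.
Required area A = F/σ_allow = 199000/50.00 = 3980 mm².
t = A/w = 3980/135 = 29.48 mm.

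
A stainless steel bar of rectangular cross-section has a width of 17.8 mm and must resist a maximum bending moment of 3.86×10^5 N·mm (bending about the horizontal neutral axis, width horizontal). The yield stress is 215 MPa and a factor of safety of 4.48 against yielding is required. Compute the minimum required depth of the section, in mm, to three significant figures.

σ_allow = 215/4.48 = 47.99 MPa.
For a rectangular section σ = 6M/(bh²), so h² = 6M/(b σ_allow) = 6×386000/(17.8×47.99) = 2711 mm².
h = 52.07 mm.

h = 52.1 mm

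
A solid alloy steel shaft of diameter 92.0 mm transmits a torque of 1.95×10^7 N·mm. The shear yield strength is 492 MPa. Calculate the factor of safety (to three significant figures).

τ = 16T/(πd³) = 16×1.9500×10^7/(π×92.0³) = 127.5 MPa.
n = τ_limit/τ = 492/127.5 = 3.858.

n = 3.86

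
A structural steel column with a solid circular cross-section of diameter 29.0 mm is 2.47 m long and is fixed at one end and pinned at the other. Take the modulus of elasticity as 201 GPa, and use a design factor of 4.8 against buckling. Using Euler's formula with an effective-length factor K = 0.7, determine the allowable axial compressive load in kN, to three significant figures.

I = πd⁴/64 = π×29.0⁴/64 = 34720 mm⁴.
Effective length L_e = KL = 0.7×2.47 m = 1729 mm.
Euler critical load P_cr = π²EI/L_e² = π²×201000×34720/1729² = 23040 N.
P_allow = P_cr/n = 23040/4.8 = 4800 N.

P_allow = 4.80 kN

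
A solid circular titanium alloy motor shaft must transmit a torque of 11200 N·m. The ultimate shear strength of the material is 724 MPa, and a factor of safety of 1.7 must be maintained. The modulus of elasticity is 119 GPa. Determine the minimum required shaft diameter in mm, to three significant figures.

d = 51.2 mm

Allowable shear stress τ_allow = 724/1.7 = 425.9 MPa.
For a solid shaft τ = 16T/(πd³), so d³ = 16T/(π τ_allow) = 16×1.1200×10^7/(π×425.9) = 133900 mm³.
d = (133900)^(1/3) = 51.16 mm.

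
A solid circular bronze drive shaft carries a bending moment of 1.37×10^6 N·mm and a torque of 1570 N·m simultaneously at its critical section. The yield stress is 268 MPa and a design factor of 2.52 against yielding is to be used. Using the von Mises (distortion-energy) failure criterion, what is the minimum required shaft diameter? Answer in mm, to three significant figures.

d = 57.0 mm

σ_allow = σ_y/n = 268/2.52 = 106.3 MPa.
For a solid shaft σ_b = 32M/(πd³) and τ = 16T/(πd³), so the von Mises stress is σ' = (16/πd³)·√(4M²+3T²).
√(4M²+3T²) = √(4×(1.370×10^6)² + 3×(1.570×10^6)²) = 3.860×10^6 N·mm.
d³ = 16×3.860×10^6/(π×106.3) = 184900 mm³.
d = 56.97 mm.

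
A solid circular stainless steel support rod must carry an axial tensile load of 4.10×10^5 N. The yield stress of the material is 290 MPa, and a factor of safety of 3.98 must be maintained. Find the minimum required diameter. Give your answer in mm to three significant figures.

Allowable stress σ_allow = 290/3.98 = 72.86 MPa.
Required area A = F/σ_allow = 410000/72.86 = 5627 mm².
A = πd²/4 → d = √(4A/π) = 84.64 mm.

d = 84.6 mm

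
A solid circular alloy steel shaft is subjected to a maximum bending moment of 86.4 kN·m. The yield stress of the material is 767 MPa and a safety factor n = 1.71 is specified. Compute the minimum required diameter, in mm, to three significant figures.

σ_allow = 767/1.71 = 448.5 MPa.
For a solid circular section σ = 32M/(πd³), so d³ = 32M/(π σ_allow) = 32×8.6400×10^7/(π×448.5) = 1.962×10^6 mm³.
d = 125.2 mm.

d = 125 mm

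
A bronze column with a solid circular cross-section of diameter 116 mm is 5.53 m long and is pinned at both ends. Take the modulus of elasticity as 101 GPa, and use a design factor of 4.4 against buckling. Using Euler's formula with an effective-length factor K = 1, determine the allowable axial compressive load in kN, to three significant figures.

I = πd⁴/64 = π×116⁴/64 = 8.888×10^6 mm⁴.
Effective length L_e = KL = 1×5.53 m = 5530 mm.
Euler critical load P_cr = π²EI/L_e² = π²×101000×8.888×10^6/5530² = 289700 N.
P_allow = P_cr/n = 289700/4.4 = 65840 N.

P_allow = 65.8 kN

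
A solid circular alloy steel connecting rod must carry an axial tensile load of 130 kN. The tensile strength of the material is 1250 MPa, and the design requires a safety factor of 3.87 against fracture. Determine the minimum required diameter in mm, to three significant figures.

d = 22.6 mm

Allowable stress σ_allow = 1250/3.87 = 323.0 MPa.
Required area A = F/σ_allow = 130000/323.0 = 402.5 mm².
A = πd²/4 → d = √(4A/π) = 22.64 mm.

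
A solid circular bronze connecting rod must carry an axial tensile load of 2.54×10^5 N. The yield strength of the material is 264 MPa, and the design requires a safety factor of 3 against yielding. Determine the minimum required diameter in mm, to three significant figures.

d = 60.6 mm

Allowable stress σ_allow = 264/3 = 88.00 MPa.
Required area A = F/σ_allow = 254000/88.00 = 2886 mm².
A = πd²/4 → d = √(4A/π) = 60.62 mm.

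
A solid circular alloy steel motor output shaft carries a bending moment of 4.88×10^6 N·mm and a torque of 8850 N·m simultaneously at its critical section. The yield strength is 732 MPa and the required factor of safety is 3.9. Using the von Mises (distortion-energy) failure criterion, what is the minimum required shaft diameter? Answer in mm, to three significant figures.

d = 79.0 mm

σ_allow = σ_y/n = 732/3.9 = 187.7 MPa.
For a solid shaft σ_b = 32M/(πd³) and τ = 16T/(πd³), so the von Mises stress is σ' = (16/πd³)·√(4M²+3T²).
√(4M²+3T²) = √(4×(4.880×10^6)² + 3×(8.850×10^6)²) = 1.817×10^7 N·mm.
d³ = 16×1.817×10^7/(π×187.7) = 493100 mm³.
d = 79.00 mm.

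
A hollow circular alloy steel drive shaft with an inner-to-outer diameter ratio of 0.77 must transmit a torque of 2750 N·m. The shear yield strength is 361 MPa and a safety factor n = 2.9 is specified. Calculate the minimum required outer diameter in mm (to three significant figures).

d_o = 55.8 mm

τ_allow = 361/2.9 = 124.5 MPa.
For a hollow shaft τ = 16T/[πd_o³(1−k⁴)] with k = 0.77, so 1−k⁴ = 0.6485.
d_o³ = 16T/[π τ_allow (1−k⁴)] = 16×2750000/(π×124.5×0.6485) = 173500 mm³.
d_o = 55.77 mm.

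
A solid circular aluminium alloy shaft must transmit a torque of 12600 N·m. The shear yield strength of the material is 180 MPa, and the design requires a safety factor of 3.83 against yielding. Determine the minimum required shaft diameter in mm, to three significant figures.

Allowable shear stress τ_allow = 180/3.83 = 47.00 MPa.
For a solid shaft τ = 16T/(πd³), so d³ = 16T/(π τ_allow) = 16×1.2600×10^7/(π×47.00) = 1.365×10^6 mm³.
d = (1.365×10^6)^(1/3) = 110.9 mm.

d = 111 mm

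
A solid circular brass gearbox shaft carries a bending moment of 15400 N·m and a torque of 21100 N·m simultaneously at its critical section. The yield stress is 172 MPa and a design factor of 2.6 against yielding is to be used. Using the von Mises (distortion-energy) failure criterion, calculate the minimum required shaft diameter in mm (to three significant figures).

σ_allow = σ_y/n = 172/2.6 = 66.15 MPa.
For a solid shaft σ_b = 32M/(πd³) and τ = 16T/(πd³), so the von Mises stress is σ' = (16/πd³)·√(4M²+3T²).
√(4M²+3T²) = √(4×(1.540×10^7)² + 3×(2.110×10^7)²) = 4.779×10^7 N·mm.
d³ = 16×4.779×10^7/(π×66.15) = 3.679×10^6 mm³.
d = 154.4 mm.

d = 154 mm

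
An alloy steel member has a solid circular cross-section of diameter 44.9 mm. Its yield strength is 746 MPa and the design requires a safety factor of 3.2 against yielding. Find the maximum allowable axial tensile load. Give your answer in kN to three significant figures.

F_allow = 369 kN

σ_allow = 746/3.2 = 233.1 MPa.
A = πd²/4 = π×44.9²/4 = 1583 mm².
F_allow = σ_allow × A = 233.1×1583 = 369100 N.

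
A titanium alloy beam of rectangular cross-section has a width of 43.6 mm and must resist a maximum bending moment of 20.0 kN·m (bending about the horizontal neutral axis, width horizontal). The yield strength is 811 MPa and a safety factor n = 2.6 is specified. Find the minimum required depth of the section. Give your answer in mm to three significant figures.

σ_allow = 811/2.6 = 311.9 MPa.
For a rectangular section σ = 6M/(bh²), so h² = 6M/(b σ_allow) = 6×2.0000×10^7/(43.6×311.9) = 8824 mm².
h = 93.93 mm.

h = 93.9 mm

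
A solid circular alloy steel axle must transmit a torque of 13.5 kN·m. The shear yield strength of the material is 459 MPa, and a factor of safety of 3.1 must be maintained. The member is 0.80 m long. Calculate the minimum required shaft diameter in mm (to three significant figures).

d = 77.4 mm

Allowable shear stress τ_allow = 459/3.1 = 148.1 MPa.
For a solid shaft τ = 16T/(πd³), so d³ = 16T/(π τ_allow) = 16×1.3500×10^7/(π×148.1) = 464400 mm³.
d = (464400)^(1/3) = 77.44 mm.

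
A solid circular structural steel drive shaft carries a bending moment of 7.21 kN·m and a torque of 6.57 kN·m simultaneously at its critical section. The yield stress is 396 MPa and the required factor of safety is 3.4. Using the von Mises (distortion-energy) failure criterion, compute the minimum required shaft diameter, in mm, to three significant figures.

σ_allow = σ_y/n = 396/3.4 = 116.5 MPa.
For a solid shaft σ_b = 32M/(πd³) and τ = 16T/(πd³), so the von Mises stress is σ' = (16/πd³)·√(4M²+3T²).
√(4M²+3T²) = √(4×(7.210×10^6)² + 3×(6.570×10^6)²) = 1.837×10^7 N·mm.
d³ = 16×1.837×10^7/(π×116.5) = 803200 mm³.
d = 92.96 mm.

d = 93.0 mm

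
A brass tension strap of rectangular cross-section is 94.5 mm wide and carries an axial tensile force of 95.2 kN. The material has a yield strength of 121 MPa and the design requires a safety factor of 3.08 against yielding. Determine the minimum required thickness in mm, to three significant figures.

σ_allow = 121/3.08 = 39.29 MPa.
Required area A = F/σ_allow = 95200/39.29 = 2423 mm².
t = A/w = 2423/94.5 = 25.64 mm.

t = 25.6 mm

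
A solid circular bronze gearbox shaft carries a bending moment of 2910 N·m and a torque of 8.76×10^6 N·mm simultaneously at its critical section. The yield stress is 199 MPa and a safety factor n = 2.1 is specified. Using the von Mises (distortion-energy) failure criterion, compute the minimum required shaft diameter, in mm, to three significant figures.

d = 95.6 mm

σ_allow = σ_y/n = 199/2.1 = 94.76 MPa.
For a solid shaft σ_b = 32M/(πd³) and τ = 16T/(πd³), so the von Mises stress is σ' = (16/πd³)·√(4M²+3T²).
√(4M²+3T²) = √(4×(2.910×10^6)² + 3×(8.760×10^6)²) = 1.625×10^7 N·mm.
d³ = 16×1.625×10^7/(π×94.76) = 873400 mm³.
d = 95.59 mm.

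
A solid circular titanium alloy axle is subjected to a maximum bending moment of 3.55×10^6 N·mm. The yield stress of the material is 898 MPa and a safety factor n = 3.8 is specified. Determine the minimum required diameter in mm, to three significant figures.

σ_allow = 898/3.8 = 236.3 MPa.
For a solid circular section σ = 32M/(πd³), so d³ = 32M/(π σ_allow) = 32×3550000/(π×236.3) = 153000 mm³.
d = 53.49 mm.

d = 53.5 mm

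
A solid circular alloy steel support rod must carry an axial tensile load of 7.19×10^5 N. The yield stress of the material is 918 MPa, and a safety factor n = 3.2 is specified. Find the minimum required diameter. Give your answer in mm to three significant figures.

Allowable stress σ_allow = 918/3.2 = 286.9 MPa.
Required area A = F/σ_allow = 719000/286.9 = 2506 mm².
A = πd²/4 → d = √(4A/π) = 56.49 mm.

d = 56.5 mm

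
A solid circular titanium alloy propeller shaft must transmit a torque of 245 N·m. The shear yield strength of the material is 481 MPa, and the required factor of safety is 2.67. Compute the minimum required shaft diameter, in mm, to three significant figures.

d = 19.1 mm

Allowable shear stress τ_allow = 481/2.67 = 180.1 MPa.
For a solid shaft τ = 16T/(πd³), so d³ = 16T/(π τ_allow) = 16×245000/(π×180.1) = 6926 mm³.
d = (6926)^(1/3) = 19.06 mm.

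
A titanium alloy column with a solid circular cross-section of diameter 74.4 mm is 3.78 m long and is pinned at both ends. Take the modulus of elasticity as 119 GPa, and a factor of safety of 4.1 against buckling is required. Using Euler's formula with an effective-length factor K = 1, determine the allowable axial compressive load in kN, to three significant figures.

P_allow = 30.2 kN

I = πd⁴/64 = π×74.4⁴/64 = 1.504×10^6 mm⁴.
Effective length L_e = KL = 1×3.78 m = 3780 mm.
Euler critical load P_cr = π²EI/L_e² = π²×119000×1.504×10^6/3780² = 123600 N.
P_allow = P_cr/n = 123600/4.1 = 30150 N.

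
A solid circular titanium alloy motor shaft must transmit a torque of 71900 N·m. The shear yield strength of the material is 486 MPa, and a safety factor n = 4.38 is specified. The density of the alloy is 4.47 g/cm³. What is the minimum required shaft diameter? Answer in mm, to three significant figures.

Allowable shear stress τ_allow = 486/4.38 = 111.0 MPa.
For a solid shaft τ = 16T/(πd³), so d³ = 16T/(π τ_allow) = 16×7.1900×10^7/(π×111.0) = 3.300×10^6 mm³.
d = (3.300×10^6)^(1/3) = 148.9 mm.

d = 149 mm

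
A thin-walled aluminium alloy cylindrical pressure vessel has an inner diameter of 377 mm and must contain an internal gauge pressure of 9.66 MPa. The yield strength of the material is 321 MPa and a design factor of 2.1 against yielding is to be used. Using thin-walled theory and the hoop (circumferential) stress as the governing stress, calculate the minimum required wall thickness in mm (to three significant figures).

t = 11.9 mm

σ_allow = 321/2.1 = 152.9 MPa.
Hoop stress σ_h = pD/(2t), so t = pD/(2σ_allow) = 9.66×377/(2×152.9) = 11.91 mm.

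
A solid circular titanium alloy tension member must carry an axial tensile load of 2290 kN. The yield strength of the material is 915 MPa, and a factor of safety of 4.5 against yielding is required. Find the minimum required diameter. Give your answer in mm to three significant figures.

Allowable stress σ_allow = 915/4.5 = 203.3 MPa.
Required area A = F/σ_allow = 2290000/203.3 = 11260 mm².
A = πd²/4 → d = √(4A/π) = 119.7 mm.

d = 120 mm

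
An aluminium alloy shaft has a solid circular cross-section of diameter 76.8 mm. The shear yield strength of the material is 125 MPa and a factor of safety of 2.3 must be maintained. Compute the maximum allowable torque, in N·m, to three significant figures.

T_allow = 4830 N·m

τ_allow = 125/2.3 = 54.35 MPa.
For a solid shaft T_allow = τ_allow·πd³/16; πd³/16 = π×76.8³/16 = 88940 mm³.
T_allow = 54.35×88940 = 4.834×10^6 N·mm = 4834 N·m.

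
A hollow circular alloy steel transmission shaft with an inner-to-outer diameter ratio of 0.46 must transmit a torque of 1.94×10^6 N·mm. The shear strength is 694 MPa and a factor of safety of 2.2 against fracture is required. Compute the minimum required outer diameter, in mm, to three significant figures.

τ_allow = 694/2.2 = 315.5 MPa.
For a hollow shaft τ = 16T/[πd_o³(1−k⁴)] with k = 0.46, so 1−k⁴ = 0.9552.
d_o³ = 16T/[π τ_allow (1−k⁴)] = 16×1940000/(π×315.5×0.9552) = 32790 mm³.
d_o = 32.01 mm.

d_o = 32.0 mm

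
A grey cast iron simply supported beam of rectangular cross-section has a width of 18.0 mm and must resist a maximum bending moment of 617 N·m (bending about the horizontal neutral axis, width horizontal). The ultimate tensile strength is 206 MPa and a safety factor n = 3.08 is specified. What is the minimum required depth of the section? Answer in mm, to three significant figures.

h = 55.5 mm

σ_allow = 206/3.08 = 66.88 MPa.
For a rectangular section σ = 6M/(bh²), so h² = 6M/(b σ_allow) = 6×617000/(18.0×66.88) = 3075 mm².
h = 55.45 mm.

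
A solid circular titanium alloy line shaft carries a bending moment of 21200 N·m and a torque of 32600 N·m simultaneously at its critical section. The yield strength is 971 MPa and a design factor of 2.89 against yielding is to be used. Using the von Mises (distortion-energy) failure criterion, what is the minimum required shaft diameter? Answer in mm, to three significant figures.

σ_allow = σ_y/n = 971/2.89 = 336.0 MPa.
For a solid shaft σ_b = 32M/(πd³) and τ = 16T/(πd³), so the von Mises stress is σ' = (16/πd³)·√(4M²+3T²).
√(4M²+3T²) = √(4×(2.120×10^7)² + 3×(3.260×10^7)²) = 7.061×10^7 N·mm.
d³ = 16×7.061×10^7/(π×336.0) = 1.070×10^6 mm³.
d = 102.3 mm.

d = 102 mm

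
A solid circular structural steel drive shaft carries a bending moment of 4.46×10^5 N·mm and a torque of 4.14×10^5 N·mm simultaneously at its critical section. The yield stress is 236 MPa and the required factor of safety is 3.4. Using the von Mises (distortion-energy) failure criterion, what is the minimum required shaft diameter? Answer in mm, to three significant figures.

σ_allow = σ_y/n = 236/3.4 = 69.41 MPa.
For a solid shaft σ_b = 32M/(πd³) and τ = 16T/(πd³), so the von Mises stress is σ' = (16/πd³)·√(4M²+3T²).
√(4M²+3T²) = √(4×(446000)² + 3×(414000)²) = 1.144×10^6 N·mm.
d³ = 16×1.144×10^6/(π×69.41) = 83970 mm³.
d = 43.79 mm.

d = 43.8 mm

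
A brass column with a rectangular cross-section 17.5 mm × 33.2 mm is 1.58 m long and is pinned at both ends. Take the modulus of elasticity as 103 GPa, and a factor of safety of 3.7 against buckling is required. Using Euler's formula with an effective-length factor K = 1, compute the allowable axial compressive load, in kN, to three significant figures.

Buckling occurs about the weak axis: I_min = h·b³/12 = 33.2×17.5³/12 = 14830 mm⁴ (b = 17.5 mm is the smaller dimension).
Effective length L_e = KL = 1×1.58 m = 1580 mm.
Euler critical load P_cr = π²EI/L_e² = π²×103000×14830/1580² = 6038 N.
P_allow = P_cr/n = 6038/3.7 = 1632 N.

P_allow = 1.63 kN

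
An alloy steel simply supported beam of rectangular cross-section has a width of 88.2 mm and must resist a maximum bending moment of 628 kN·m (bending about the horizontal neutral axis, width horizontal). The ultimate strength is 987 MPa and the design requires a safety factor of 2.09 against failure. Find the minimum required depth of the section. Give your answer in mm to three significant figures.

h = 301 mm

σ_allow = 987/2.09 = 472.2 MPa.
For a rectangular section σ = 6M/(bh²), so h² = 6M/(b σ_allow) = 6×6.2800×10^8/(88.2×472.2) = 90460 mm².
h = 300.8 mm.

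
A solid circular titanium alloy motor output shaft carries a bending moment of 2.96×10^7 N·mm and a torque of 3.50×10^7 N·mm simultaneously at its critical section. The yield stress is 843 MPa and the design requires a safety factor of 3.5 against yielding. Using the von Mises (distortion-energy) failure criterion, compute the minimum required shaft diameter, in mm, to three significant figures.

d = 121 mm

σ_allow = σ_y/n = 843/3.5 = 240.9 MPa.
For a solid shaft σ_b = 32M/(πd³) and τ = 16T/(πd³), so the von Mises stress is σ' = (16/πd³)·√(4M²+3T²).
√(4M²+3T²) = √(4×(2.960×10^7)² + 3×(3.500×10^7)²) = 8.473×10^7 N·mm.
d³ = 16×8.473×10^7/(π×240.9) = 1.792×10^6 mm³.
d = 121.5 mm.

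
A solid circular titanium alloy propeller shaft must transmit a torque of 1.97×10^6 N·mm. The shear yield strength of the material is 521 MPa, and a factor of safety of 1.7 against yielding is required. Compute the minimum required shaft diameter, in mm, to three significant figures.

Allowable shear stress τ_allow = 521/1.7 = 306.5 MPa.
For a solid shaft τ = 16T/(πd³), so d³ = 16T/(π τ_allow) = 16×1970000/(π×306.5) = 32740 mm³.
d = (32740)^(1/3) = 31.99 mm.

d = 32.0 mm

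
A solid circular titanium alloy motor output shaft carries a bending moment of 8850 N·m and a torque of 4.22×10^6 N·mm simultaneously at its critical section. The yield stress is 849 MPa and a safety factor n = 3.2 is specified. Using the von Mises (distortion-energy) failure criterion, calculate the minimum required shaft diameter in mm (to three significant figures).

σ_allow = σ_y/n = 849/3.2 = 265.3 MPa.
For a solid shaft σ_b = 32M/(πd³) and τ = 16T/(πd³), so the von Mises stress is σ' = (16/πd³)·√(4M²+3T²).
√(4M²+3T²) = √(4×(8.850×10^6)² + 3×(4.220×10^6)²) = 1.915×10^7 N·mm.
d³ = 16×1.915×10^7/(π×265.3) = 367600 mm³.
d = 71.64 mm.

d = 71.6 mm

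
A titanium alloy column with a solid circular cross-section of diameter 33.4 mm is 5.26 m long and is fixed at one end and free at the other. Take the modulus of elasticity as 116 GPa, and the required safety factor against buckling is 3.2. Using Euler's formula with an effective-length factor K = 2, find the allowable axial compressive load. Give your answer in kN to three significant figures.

I = πd⁴/64 = π×33.4⁴/64 = 61090 mm⁴.
Effective length L_e = KL = 2×5.26 m = 10520 mm.
Euler critical load P_cr = π²EI/L_e² = π²×116000×61090/10520² = 631.9 N.
P_allow = P_cr/n = 631.9/3.2 = 197.5 N.

P_allow = 0.197 kN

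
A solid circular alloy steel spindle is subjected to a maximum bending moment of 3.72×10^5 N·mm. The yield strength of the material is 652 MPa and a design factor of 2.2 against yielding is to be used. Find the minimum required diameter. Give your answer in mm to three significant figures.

d = 23.4 mm

σ_allow = 652/2.2 = 296.4 MPa.
For a solid circular section σ = 32M/(πd³), so d³ = 32M/(π σ_allow) = 32×372000/(π×296.4) = 12790 mm³.
d = 23.38 mm.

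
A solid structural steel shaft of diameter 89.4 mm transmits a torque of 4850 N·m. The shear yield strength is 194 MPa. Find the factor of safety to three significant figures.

τ = 16T/(πd³) = 16×4850000/(π×89.4³) = 34.57 MPa.
n = τ_limit/τ = 194/34.57 = 5.612.

n = 5.61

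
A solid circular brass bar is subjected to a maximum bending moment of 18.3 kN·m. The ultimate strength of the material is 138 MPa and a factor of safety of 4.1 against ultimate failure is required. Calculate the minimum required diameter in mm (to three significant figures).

d = 177 mm

σ_allow = 138/4.1 = 33.66 MPa.
For a solid circular section σ = 32M/(πd³), so d³ = 32M/(π σ_allow) = 32×1.8300×10^7/(π×33.66) = 5.538×10^6 mm³.
d = 176.9 mm.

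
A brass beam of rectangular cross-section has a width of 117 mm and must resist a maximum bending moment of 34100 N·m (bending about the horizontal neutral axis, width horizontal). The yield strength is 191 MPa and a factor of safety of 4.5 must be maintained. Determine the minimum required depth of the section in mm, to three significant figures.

σ_allow = 191/4.5 = 42.44 MPa.
For a rectangular section σ = 6M/(bh²), so h² = 6M/(b σ_allow) = 6×3.4100×10^7/(117×42.44) = 41200 mm².
h = 203.0 mm.

h = 203 mm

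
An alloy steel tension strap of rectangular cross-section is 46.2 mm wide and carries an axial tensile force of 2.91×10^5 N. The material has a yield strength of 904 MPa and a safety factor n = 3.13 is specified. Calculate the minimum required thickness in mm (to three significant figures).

σ_allow = 904/3.13 = 288.8 MPa.
Required area A = F/σ_allow = 291000/288.8 = 1008 mm².
t = A/w = 1008/46.2 = 21.81 mm.

t = 21.8 mm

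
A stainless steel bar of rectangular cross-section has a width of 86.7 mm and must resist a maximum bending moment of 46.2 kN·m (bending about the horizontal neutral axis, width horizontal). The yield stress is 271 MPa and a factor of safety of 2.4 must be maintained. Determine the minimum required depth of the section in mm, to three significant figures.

h = 168 mm

σ_allow = 271/2.4 = 112.9 MPa.
For a rectangular section σ = 6M/(bh²), so h² = 6M/(b σ_allow) = 6×4.6200×10^7/(86.7×112.9) = 28310 mm².
h = 168.3 mm.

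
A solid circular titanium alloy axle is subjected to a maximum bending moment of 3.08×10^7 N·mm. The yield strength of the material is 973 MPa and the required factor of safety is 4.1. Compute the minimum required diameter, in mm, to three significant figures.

d = 110 mm

σ_allow = 973/4.1 = 237.3 MPa.
For a solid circular section σ = 32M/(πd³), so d³ = 32M/(π σ_allow) = 32×3.0800×10^7/(π×237.3) = 1.322×10^6 mm³.
d = 109.8 mm.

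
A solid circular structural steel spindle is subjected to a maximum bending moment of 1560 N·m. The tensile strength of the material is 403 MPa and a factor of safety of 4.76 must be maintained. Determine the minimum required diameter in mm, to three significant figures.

σ_allow = 403/4.76 = 84.66 MPa.
For a solid circular section σ = 32M/(πd³), so d³ = 32M/(π σ_allow) = 32×1560000/(π×84.66) = 187700 mm³.
d = 57.25 mm.

d = 57.3 mm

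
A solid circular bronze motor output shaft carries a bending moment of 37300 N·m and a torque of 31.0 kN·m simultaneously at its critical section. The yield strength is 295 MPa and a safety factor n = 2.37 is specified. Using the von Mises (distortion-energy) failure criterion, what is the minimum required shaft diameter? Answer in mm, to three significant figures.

d = 156 mm

σ_allow = σ_y/n = 295/2.37 = 124.5 MPa.
For a solid shaft σ_b = 32M/(πd³) and τ = 16T/(πd³), so the von Mises stress is σ' = (16/πd³)·√(4M²+3T²).
√(4M²+3T²) = √(4×(3.730×10^7)² + 3×(3.100×10^7)²) = 9.191×10^7 N·mm.
d³ = 16×9.191×10^7/(π×124.5) = 3.761×10^6 mm³.
d = 155.5 mm.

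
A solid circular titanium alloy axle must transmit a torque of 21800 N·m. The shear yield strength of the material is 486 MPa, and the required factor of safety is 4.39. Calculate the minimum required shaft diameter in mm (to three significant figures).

Allowable shear stress τ_allow = 486/4.39 = 110.7 MPa.
For a solid shaft τ = 16T/(πd³), so d³ = 16T/(π τ_allow) = 16×2.1800×10^7/(π×110.7) = 1.003×10^6 mm³.
d = (1.003×10^6)^(1/3) = 100.1 mm.

d = 100 mm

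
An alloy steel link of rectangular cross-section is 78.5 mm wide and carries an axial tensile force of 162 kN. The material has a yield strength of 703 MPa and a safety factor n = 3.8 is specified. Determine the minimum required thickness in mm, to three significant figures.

t = 11.2 mm

σ_allow = 703/3.8 = 185.0 MPa.
Required area A = F/σ_allow = 162000/185.0 = 875.7 mm².
t = A/w = 875.7/78.5 = 11.16 mm.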